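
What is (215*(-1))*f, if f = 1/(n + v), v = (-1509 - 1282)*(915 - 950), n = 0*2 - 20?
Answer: -43/19533 ≈ -0.0022014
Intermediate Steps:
n = -20 (n = 0 - 20 = -20)
v = 97685 (v = -2791*(-35) = 97685)
f = 1/97665 (f = 1/(-20 + 97685) = 1/97665 ≈ 1.0239e-5)
(215*(-1))*f = (215*(-1))*(1/97665) = -215*1/97665 = -43/19533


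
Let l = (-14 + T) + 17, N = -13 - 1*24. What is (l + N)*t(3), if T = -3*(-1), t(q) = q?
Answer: -93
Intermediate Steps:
T = 3
N = -37 (N = -13 - 24 = -37)
l = 6 (l = (-14 + 3) + 17 = -11 + 17 = 6)
(l + N)*t(3) = (6 - 37)*3 = -31*3 = -93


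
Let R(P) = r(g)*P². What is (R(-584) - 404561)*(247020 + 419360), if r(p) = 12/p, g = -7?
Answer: -4614414281620/7 ≈ -6.5920e+11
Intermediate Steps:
R(P) = -12*P²/7 (R(P) = (12/(-7))*P² = (12*(-⅐))*P² = -12*P²/7)
(R(-584) - 404561)*(247020 + 419360) = (-12/7*(-584)² - 404561)*(247020 + 419360) = (-12/7*341056 - 404561)*666380 = (-4092672/7 - 404561)*666380 = -6924599/7*666380 = -4614414281620/7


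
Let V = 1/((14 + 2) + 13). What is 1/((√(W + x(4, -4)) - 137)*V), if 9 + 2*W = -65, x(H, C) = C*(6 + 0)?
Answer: -3973/18830 - 29*I*√61/18830 ≈ -0.21099 - 0.012029*I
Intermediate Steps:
V = 1/29 (V = 1/(16 + 13) = 1/29 ≈ 0.034483)
x(H, C) = 6*C (x(H, C) = C*6 = 6*C)
W = -37 (W = -9/2 + (½)*(-65) = -9/2 - 65/2 = -37)
1/((√(W + x(4, -4)) - 137)*V) = 1/((√(-37 + 6*(-4)) - 137)*(1/29)) = 1/((√(-37 - 24) - 137)*(1/29)) = 1/((√(-61) - 137)*(1/29)) = 1/((I*√61 - 137)*(1/29)) = 1/((-137 + I*√61)*(1/29)) = 1/(-137/29 + I*√61/29)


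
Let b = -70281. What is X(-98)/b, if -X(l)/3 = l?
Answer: -98/23427 ≈ -0.0041832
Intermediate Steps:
X(l) = -3*l
X(-98)/b = -3*(-98)/(-70281) = 294*(-1/70281) = -98/23427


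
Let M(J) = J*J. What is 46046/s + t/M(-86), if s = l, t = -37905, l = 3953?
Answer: 190717751/29236388 ≈ 6.5233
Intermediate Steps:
M(J) = J**2
s = 3953
46046/s + t/M(-86) = 46046/3953 - 37905/((-86)**2) = 46046*(1/3953) - 37905/7396 = 46046/3953 - 37905*1/7396 = 46046/3953 - 37905/7396 = 190717751/29236388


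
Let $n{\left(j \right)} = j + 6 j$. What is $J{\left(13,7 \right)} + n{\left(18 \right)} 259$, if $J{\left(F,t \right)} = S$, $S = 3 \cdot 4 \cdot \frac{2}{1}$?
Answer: $32658$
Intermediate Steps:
$S = 24$ ($S = 12 \cdot 2 \cdot 1 = 12 \cdot 2 = 24$)
$n{\left(j \right)} = 7 j$
$J{\left(F,t \right)} = 24$
$J{\left(13,7 \right)} + n{\left(18 \right)} 259 = 24 + 7 \cdot 18 \cdot 259 = 24 + 126 \cdot 259 = 24 + 32634 = 32658$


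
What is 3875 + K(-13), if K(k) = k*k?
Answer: 4044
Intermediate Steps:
K(k) = k²
3875 + K(-13) = 3875 + (-13)² = 3875 + 169 = 4044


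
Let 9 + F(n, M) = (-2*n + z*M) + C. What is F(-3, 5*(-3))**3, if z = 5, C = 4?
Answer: -405224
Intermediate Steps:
F(n, M) = -5 - 2*n + 5*M (F(n, M) = -9 + ((-2*n + 5*M) + 4) = -9 + (4 - 2*n + 5*M) = -5 - 2*n + 5*M)
F(-3, 5*(-3))**3 = (-5 - 2*(-3) + 5*(5*(-3)))**3 = (-5 + 6 + 5*(-15))**3 = (-5 + 6 - 75)**3 = (-74)**3 = -405224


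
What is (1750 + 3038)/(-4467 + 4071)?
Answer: -133/11 ≈ -12.091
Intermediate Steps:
(1750 + 3038)/(-4467 + 4071) = 4788/(-396) = 4788*(-1/396) = -133/11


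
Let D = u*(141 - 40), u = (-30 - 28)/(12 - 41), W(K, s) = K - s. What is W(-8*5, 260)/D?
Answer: -150/101 ≈ -1.4851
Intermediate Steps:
u = 2 (u = -58/(-29) = -58*(-1/29) = 2)
D = 202 (D = 2*(141 - 40) = 2*101 = 202)
W(-8*5, 260)/D = (-8*5 - 1*260)/202 = (-40 - 260)*(1/202) = -300*1/202 = -150/101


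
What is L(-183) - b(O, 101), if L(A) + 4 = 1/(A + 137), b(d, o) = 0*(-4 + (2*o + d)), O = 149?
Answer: -185/46 ≈ -4.0217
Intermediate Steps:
b(d, o) = 0 (b(d, o) = 0*(-4 + (d + 2*o)) = 0*(-4 + d + 2*o) = 0)
L(A) = -4 + 1/(137 + A) (L(A) = -4 + 1/(A + 137) = -4 + 1/(137 + A))
L(-183) - b(O, 101) = (-547 - 4*(-183))/(137 - 183) - 1*0 = (-547 + 732)/(-46) + 0 = -1/46*185 + 0 = -185/46 + 0 = -185/46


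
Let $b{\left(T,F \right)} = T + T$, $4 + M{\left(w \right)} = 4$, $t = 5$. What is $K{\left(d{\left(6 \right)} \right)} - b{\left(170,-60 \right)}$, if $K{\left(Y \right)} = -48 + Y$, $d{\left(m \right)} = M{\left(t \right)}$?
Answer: $-388$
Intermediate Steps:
$M{\left(w \right)} = 0$ ($M{\left(w \right)} = -4 + 4 = 0$)
$d{\left(m \right)} = 0$
$b{\left(T,F \right)} = 2 T$
$K{\left(d{\left(6 \right)} \right)} - b{\left(170,-60 \right)} = \left(-48 + 0\right) - 2 \cdot 170 = -48 - 340 = -388$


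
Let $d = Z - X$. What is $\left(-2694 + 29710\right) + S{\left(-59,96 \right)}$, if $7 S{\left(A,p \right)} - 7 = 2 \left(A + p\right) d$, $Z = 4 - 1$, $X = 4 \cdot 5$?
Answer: $\frac{187861}{7} \approx 26837.0$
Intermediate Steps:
$X = 20$
$Z = 3$ ($Z = 4 - 1 = 3$)
$d = -17$ ($d = 3 - 20 = -17$)
$S{\left(A,p \right)} = 1 - \frac{34 A}{7} - \frac{34 p}{7}$ ($S{\left(A,p \right)} = 1 + \frac{2 \left(A + p\right) \left(-17\right)}{7} = 1 + \frac{\left(2 A + 2 p\right) \left(-17\right)}{7} = 1 + \frac{- 34 A - 34 p}{7} = 1 - \left(\frac{34 A}{7} + \frac{34 p}{7}\right) = 1 - \frac{34 A}{7} - \frac{34 p}{7}$)
$\left(-2694 + 29710\right) + S{\left(-59,96 \right)} = \left(-2694 + 29710\right) - \frac{1251}{7} = 27016 + \left(1 + \frac{2006}{7} - \frac{3264}{7}\right) = 27016 - \frac{1251}{7} = \frac{187861}{7}$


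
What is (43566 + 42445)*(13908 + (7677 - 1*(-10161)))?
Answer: 2730505206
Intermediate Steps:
(43566 + 42445)*(13908 + (7677 - 1*(-10161))) = 86011*(13908 + (7677 + 10161)) = 86011*(13908 + 17838) = 86011*31746 = 2730505206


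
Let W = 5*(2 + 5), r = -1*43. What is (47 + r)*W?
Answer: 140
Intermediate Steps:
r = -43
W = 35 (W = 5*7 = 35)
(47 + r)*W = (47 - 43)*35 = 4*35 = 140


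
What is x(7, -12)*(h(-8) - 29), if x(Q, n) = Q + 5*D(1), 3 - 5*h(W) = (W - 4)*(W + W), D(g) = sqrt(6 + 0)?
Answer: -2338/5 - 334*sqrt(6) ≈ -1285.7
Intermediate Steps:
D(g) = sqrt(6)
h(W) = 3/5 - 2*W*(-4 + W)/5 (h(W) = 3/5 - (W - 4)*(W + W)/5 = 3/5 - (-4 + W)*2*W/5 = 3/5 - 2*W*(-4 + W)/5)
x(Q, n) = Q + 5*sqrt(6)
x(7, -12)*(h(-8) - 29) = (7 + 5*sqrt(6))*((3/5 - 2/5*(-8)**2 + (8/5)*(-8)) - 29) = (7 + 5*sqrt(6))*((3/5 - 2/5*64 - 64/5) - 29) = (7 + 5*sqrt(6))*((3/5 - 128/5 - 64/5) - 29) = (7 + 5*sqrt(6))*(-189/5 - 29) = (7 + 5*sqrt(6))*(-334/5) = -2338/5 - 334*sqrt(6)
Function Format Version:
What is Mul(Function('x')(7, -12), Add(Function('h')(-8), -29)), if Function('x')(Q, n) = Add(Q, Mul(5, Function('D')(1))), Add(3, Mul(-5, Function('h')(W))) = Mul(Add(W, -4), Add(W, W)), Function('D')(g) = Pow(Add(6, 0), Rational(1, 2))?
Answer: Add(Rational(-2338, 5), Mul(-334, Pow(6, Rational(1, 2)))) ≈ -1285.7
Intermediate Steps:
Function('D')(g) = Pow(6, Rational(1, 2))
Function('h')(W) = Add(Rational(3, 5), Mul(Rational(-2, 5), W, Add(-4, W))) (Function('h')(W) = Add(Rational(3, 5), Mul(Rational(-1, 5), Mul(Add(W, -4), Add(W, W)))) = Add(Rational(3, 5), Mul(Rational(-1, 5), Mul(Add(-4, W), Mul(2, W)))) = Add(Rational(3, 5), Mul(Rational(-1, 5), Mul(2, W, Add(-4, W)))) = Add(Rational(3, 5), Mul(Rational(-2, 5), W, Add(-4, W))))
Function('x')(Q, n) = Add(Q, Mul(5, Pow(6, Rational(1, 2))))
Mul(Function('x')(7, -12), Add(Function('h')(-8), -29)) = Mul(Add(7, Mul(5, Pow(6, Rational(1, 2)))), Add(Add(Rational(3, 5), Mul(Rational(-2, 5), Pow(-8, 2)), Mul(Rational(8, 5), -8)), -29)) = Mul(Add(7, Mul(5, Pow(6, Rational(1, 2)))), Add(Add(Rational(3, 5), Mul(Rational(-2, 5), 64), Rational(-64, 5)), -29)) = Mul(Add(7, Mul(5, Pow(6, Rational(1, 2)))), Add(Add(Rational(3, 5), Rational(-128, 5), Rational(-64, 5)), -29)) = Mul(Add(7, Mul(5, Pow(6, Rational(1, 2)))), Add(Rational(-189, 5), -29)) = Mul(Add(7, Mul(5, Pow(6, Rational(1, 2)))), Rational(-334, 5)) = Add(Rational(-2338, 5), Mul(-334, Pow(6, Rational(1, 2))))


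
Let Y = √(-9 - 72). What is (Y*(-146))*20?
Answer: -26280*I ≈ -26280.0*I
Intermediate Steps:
Y = 9*I (Y = √(-81) = 9*I ≈ 9.0*I)
(Y*(-146))*20 = ((9*I)*(-146))*20 = -1314*I*20 = -26280*I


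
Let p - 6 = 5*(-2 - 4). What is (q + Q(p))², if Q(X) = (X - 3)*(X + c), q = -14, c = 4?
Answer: 276676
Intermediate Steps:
p = -24 (p = 6 + 5*(-2 - 4) = 6 + 5*(-6) = 6 - 30 = -24)
Q(X) = (-3 + X)*(4 + X) (Q(X) = (X - 3)*(X + 4) = (-3 + X)*(4 + X))
(q + Q(p))² = (-14 + (-12 - 24 + (-24)²))² = (-14 + (-12 - 24 + 576))² = (-14 + 540)² = 526² = 276676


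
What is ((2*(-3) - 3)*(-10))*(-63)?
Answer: -5670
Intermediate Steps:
((2*(-3) - 3)*(-10))*(-63) = ((-6 - 3)*(-10))*(-63) = -9*(-10)*(-63) = 90*(-63) = -5670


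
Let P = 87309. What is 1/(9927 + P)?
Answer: 1/97236 ≈ 1.0284e-5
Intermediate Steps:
1/(9927 + P) = 1/(9927 + 87309) = 1/97236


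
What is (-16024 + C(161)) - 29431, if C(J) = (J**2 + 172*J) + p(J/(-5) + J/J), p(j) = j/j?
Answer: 8159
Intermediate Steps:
p(j) = 1
C(J) = 1 + J**2 + 172*J (C(J) = (J**2 + 172*J) + 1 = 1 + J**2 + 172*J)
(-16024 + C(161)) - 29431 = (-16024 + (1 + 161**2 + 172*161)) - 29431 = (-16024 + (1 + 25921 + 27692)) - 29431 = (-16024 + 53614) - 29431 = 37590 - 29431 = 8159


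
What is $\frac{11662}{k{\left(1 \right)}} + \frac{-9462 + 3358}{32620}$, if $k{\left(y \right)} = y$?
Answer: $\frac{13586012}{1165} \approx 11662.0$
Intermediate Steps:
$\frac{11662}{k{\left(1 \right)}} + \frac{-9462 + 3358}{32620} = \frac{11662}{1} + \frac{-9462 + 3358}{32620} = 11662 \cdot 1 - \frac{218}{1165} = 11662 - \frac{218}{1165} = \frac{13586012}{1165}$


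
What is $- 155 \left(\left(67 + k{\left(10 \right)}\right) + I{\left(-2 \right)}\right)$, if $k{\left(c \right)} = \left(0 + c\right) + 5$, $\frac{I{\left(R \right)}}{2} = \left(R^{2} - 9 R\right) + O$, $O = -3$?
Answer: $-18600$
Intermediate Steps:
$I{\left(R \right)} = -6 - 18 R + 2 R^{2}$ ($I{\left(R \right)} = 2 \left(\left(R^{2} - 9 R\right) - 3\right) = 2 \left(-3 + R^{2} - 9 R\right) = -6 - 18 R + 2 R^{2}$)
$k{\left(c \right)} = 5 + c$ ($k{\left(c \right)} = c + 5 = 5 + c$)
$- 155 \left(\left(67 + k{\left(10 \right)}\right) + I{\left(-2 \right)}\right) = - 155 \left(\left(67 + \left(5 + 10\right)\right) - \left(-30 - 8\right)\right) = - 155 \left(\left(67 + 15\right) + \left(-6 + 36 + 2 \cdot 4\right)\right) = - 155 \left(82 + \left(-6 + 36 + 8\right)\right) = - 155 \left(82 + 38\right) = \left(-155\right) 120 = -18600$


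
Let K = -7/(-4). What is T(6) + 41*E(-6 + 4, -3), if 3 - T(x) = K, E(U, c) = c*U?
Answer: 989/4 ≈ 247.25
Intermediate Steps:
E(U, c) = U*c
K = 7/4 (K = -7*(-1/4) = 7/4 ≈ 1.7500)
T(x) = 5/4 (T(x) = 3 - 1*7/4 = 3 - 7/4 = 5/4)
T(6) + 41*E(-6 + 4, -3) = 5/4 + 41*((-6 + 4)*(-3)) = 5/4 + 41*(-2*(-3)) = 5/4 + 41*6 = 5/4 + 246 = 989/4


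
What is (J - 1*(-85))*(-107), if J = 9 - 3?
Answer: -9737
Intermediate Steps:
J = 6
(J - 1*(-85))*(-107) = (6 - 1*(-85))*(-107) = (6 + 85)*(-107) = 91*(-107) = -9737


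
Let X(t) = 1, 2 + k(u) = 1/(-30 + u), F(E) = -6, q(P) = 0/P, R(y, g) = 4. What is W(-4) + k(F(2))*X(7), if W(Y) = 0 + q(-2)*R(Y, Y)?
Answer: -73/36 ≈ -2.0278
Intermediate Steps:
q(P) = 0
k(u) = -2 + 1/(-30 + u)
W(Y) = 0 (W(Y) = 0 + 0*4 = 0 + 0 = 0)
W(-4) + k(F(2))*X(7) = 0 + ((61 - 2*(-6))/(-30 - 6))*1 = 0 + ((61 + 12)/(-36))*1 = 0 - 1/36*73*1 = 0 - 73/36*1 = 0 - 73/36 = -73/36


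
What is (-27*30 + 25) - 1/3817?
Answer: -2996346/3817 ≈ -785.00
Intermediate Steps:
(-27*30 + 25) - 1/3817 = (-810 + 25) - 1*1/3817 = -785 - 1/3817 = -2996346/3817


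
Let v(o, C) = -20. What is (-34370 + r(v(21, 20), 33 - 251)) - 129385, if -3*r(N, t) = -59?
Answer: -491206/3 ≈ -1.6374e+5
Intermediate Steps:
r(N, t) = 59/3 (r(N, t) = -1/3*(-59) = 59/3)
(-34370 + r(v(21, 20), 33 - 251)) - 129385 = (-34370 + 59/3) - 129385 = -103051/3 - 129385 = -491206/3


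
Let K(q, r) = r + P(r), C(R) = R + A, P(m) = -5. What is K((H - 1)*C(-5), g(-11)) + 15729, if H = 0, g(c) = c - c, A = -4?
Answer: 15724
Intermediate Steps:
g(c) = 0
C(R) = -4 + R (C(R) = R - 4 = -4 + R)
K(q, r) = -5 + r (K(q, r) = r - 5 = -5 + r)
K((H - 1)*C(-5), g(-11)) + 15729 = (-5 + 0) + 15729 = -5 + 15729 = 15724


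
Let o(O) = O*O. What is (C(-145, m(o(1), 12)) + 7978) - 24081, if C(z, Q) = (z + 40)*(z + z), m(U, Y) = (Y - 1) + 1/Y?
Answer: 14347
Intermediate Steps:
o(O) = O²
m(U, Y) = -1 + Y + 1/Y (m(U, Y) = (-1 + Y) + 1/Y = -1 + Y + 1/Y)
C(z, Q) = 2*z*(40 + z) (C(z, Q) = (40 + z)*(2*z) = 2*z*(40 + z))
(C(-145, m(o(1), 12)) + 7978) - 24081 = (2*(-145)*(40 - 145) + 7978) - 24081 = (2*(-145)*(-105) + 7978) - 24081 = (30450 + 7978) - 24081 = 38428 - 24081 = 14347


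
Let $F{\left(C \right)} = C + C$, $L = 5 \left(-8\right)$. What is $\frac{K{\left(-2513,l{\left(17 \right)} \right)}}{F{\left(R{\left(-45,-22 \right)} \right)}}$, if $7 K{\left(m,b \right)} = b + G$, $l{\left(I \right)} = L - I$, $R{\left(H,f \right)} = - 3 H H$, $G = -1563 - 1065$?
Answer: $\frac{179}{5670} \approx 0.03157$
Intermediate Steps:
$L = -40$
$G = -2628$ ($G = -1563 - 1065 = -2628$)
$R{\left(H,f \right)} = - 3 H^{2}$
$F{\left(C \right)} = 2 C$
$l{\left(I \right)} = -40 - I$
$K{\left(m,b \right)} = - \frac{2628}{7} + \frac{b}{7}$ ($K{\left(m,b \right)} = \frac{b - 2628}{7} = \frac{-2628 + b}{7} = - \frac{2628}{7} + \frac{b}{7}$)
$\frac{K{\left(-2513,l{\left(17 \right)} \right)}}{F{\left(R{\left(-45,-22 \right)} \right)}} = \frac{- \frac{2628}{7} + \frac{-40 - 17}{7}}{2 \left(- 3 \left(-45\right)^{2}\right)} = \frac{- \frac{2628}{7} + \frac{-40 - 17}{7}}{2 \left(\left(-3\right) 2025\right)} = \frac{- \frac{2628}{7} + \frac{1}{7} \left(-57\right)}{2 \left(-6075\right)} = \frac{- \frac{2628}{7} - \frac{57}{7}}{-12150} = \left(- \frac{2685}{7}\right) \left(- \frac{1}{12150}\right) = \frac{179}{5670}$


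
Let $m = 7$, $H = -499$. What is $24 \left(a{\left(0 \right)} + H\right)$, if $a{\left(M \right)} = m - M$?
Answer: $-11808$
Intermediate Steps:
$a{\left(M \right)} = 7 - M$
$24 \left(a{\left(0 \right)} + H\right) = 24 \left(\left(7 - 0\right) - 499\right) = 24 \left(\left(7 + 0\right) - 499\right) = 24 \left(7 - 499\right) = 24 \left(-492\right) = -11808$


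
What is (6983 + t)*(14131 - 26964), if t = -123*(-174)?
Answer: -364264705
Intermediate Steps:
t = 21402
(6983 + t)*(14131 - 26964) = (6983 + 21402)*(14131 - 26964) = 28385*(-12833) = -364264705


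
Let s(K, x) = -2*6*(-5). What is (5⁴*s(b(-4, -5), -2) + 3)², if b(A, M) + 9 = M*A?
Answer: 1406475009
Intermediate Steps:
b(A, M) = -9 + A*M (b(A, M) = -9 + M*A = -9 + A*M)
s(K, x) = 60 (s(K, x) = -12*(-5) = 60)
(5⁴*s(b(-4, -5), -2) + 3)² = (5⁴*60 + 3)² = (625*60 + 3)² = (37500 + 3)² = 37503² = 1406475009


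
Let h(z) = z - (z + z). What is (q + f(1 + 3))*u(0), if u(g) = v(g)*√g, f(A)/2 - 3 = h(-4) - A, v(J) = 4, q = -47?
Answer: 0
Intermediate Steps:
h(z) = -z (h(z) = z - 2*z = -z)
f(A) = 14 - 2*A (f(A) = 6 + 2*(-1*(-4) - A) = 6 + 2*(4 - A) = 6 + (8 - 2*A) = 14 - 2*A)
u(g) = 4*√g
(q + f(1 + 3))*u(0) = (-47 + (14 - 2*(1 + 3)))*(4*√0) = (-47 + (14 - 2*4))*(4*0) = (-47 + (14 - 8))*0 = (-47 + 6)*0 = -41*0 = 0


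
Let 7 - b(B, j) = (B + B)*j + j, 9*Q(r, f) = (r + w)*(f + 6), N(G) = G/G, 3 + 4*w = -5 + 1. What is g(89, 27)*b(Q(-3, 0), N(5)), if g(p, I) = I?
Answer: 333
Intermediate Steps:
w = -7/4 (w = -¾ + (-5 + 1)/4 = -¾ + (¼)*(-4) = -¾ - 1 = -7/4 ≈ -1.7500)
N(G) = 1
Q(r, f) = (6 + f)*(-7/4 + r)/9 (Q(r, f) = ((r - 7/4)*(f + 6))/9 = ((-7/4 + r)*(6 + f))/9 = ((6 + f)*(-7/4 + r))/9 = (6 + f)*(-7/4 + r)/9)
b(B, j) = 7 - j - 2*B*j (b(B, j) = 7 - ((B + B)*j + j) = 7 - ((2*B)*j + j) = 7 - (2*B*j + j) = 7 - (j + 2*B*j) = 7 + (-j - 2*B*j) = 7 - j - 2*B*j)
g(89, 27)*b(Q(-3, 0), N(5)) = 27*(7 - 1*1 - 2*(-7/6 - 7/36*0 + (⅔)*(-3) + (⅑)*0*(-3))*1) = 27*(7 - 1 - 2*(-7/6 + 0 - 2 + 0)*1) = 27*(7 - 1 - 2*(-19/6)*1) = 27*(7 - 1 + 19/3) = 27*(37/3) = 333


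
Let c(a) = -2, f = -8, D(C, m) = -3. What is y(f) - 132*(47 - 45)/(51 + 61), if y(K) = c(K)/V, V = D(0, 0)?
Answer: -71/42 ≈ -1.6905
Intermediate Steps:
V = -3
y(K) = ⅔ (y(K) = -2/(-3) = -2*(-⅓) = ⅔)
y(f) - 132*(47 - 45)/(51 + 61) = ⅔ - 132*(47 - 45)/(51 + 61) = ⅔ - 264/112 = ⅔ - 132*1/56 = ⅔ - 33/14 = -71/42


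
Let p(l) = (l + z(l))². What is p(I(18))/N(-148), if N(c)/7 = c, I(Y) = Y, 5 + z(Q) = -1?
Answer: -36/259 ≈ -0.13900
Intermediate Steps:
z(Q) = -6 (z(Q) = -5 - 1 = -6)
N(c) = 7*c
p(l) = (-6 + l)² (p(l) = (l - 6)² = (-6 + l)²)
p(I(18))/N(-148) = (-6 + 18)²/((7*(-148))) = 12²/(-1036) = 144*(-1/1036) = -36/259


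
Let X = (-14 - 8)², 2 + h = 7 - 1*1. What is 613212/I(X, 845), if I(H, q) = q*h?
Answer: 153303/845 ≈ 181.42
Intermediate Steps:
h = 4 (h = -2 + (7 - 1*1) = -2 + (7 - 1) = -2 + 6 = 4)
X = 484 (X = (-22)² = 484)
I(H, q) = 4*q (I(H, q) = q*4 = 4*q)
613212/I(X, 845) = 613212/((4*845)) = 613212/3380 = 613212*(1/3380) = 153303/845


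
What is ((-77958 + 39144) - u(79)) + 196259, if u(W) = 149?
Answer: 157296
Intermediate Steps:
((-77958 + 39144) - u(79)) + 196259 = ((-77958 + 39144) - 1*149) + 196259 = (-38814 - 149) + 196259 = -38963 + 196259 = 157296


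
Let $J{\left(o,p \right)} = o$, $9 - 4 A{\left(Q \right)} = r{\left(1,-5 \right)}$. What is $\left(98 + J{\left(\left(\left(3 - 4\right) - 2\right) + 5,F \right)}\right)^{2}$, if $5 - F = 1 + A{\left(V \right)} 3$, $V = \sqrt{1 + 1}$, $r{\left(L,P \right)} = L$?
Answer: $10000$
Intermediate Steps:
$V = \sqrt{2} \approx 1.4142$
$A{\left(Q \right)} = 2$ ($A{\left(Q \right)} = \frac{9}{4} - \frac{1}{4} = 2$)
$F = -2$ ($F = 5 - \left(1 + 2 \cdot 3\right) = 5 - \left(1 + 6\right) = 5 - 7 = -2$)
$\left(98 + J{\left(\left(\left(3 - 4\right) - 2\right) + 5,F \right)}\right)^{2} = \left(98 + \left(\left(\left(3 - 4\right) - 2\right) + 5\right)\right)^{2} = \left(98 + \left(\left(-1 - 2\right) + 5\right)\right)^{2} = \left(98 + \left(-3 + 5\right)\right)^{2} = \left(98 + 2\right)^{2} = 100^{2} = 10000$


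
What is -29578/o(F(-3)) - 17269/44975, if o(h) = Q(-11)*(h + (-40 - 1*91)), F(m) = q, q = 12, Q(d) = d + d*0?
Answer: -193267953/8410325 ≈ -22.980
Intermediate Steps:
Q(d) = d (Q(d) = d + 0 = d)
F(m) = 12
o(h) = 1441 - 11*h (o(h) = -11*(h + (-40 - 1*91)) = -11*(h + (-40 - 91)) = -11*(h - 131) = -11*(-131 + h) = 1441 - 11*h)
-29578/o(F(-3)) - 17269/44975 = -29578/(1441 - 11*12) - 17269/44975 = -29578/(1441 - 132) - 17269*1/44975 = -29578/1309 - 2467/6425 = -193267953/8410325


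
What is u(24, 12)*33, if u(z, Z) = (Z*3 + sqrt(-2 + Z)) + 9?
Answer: 1485 + 33*sqrt(10) ≈ 1589.4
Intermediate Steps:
u(z, Z) = 9 + sqrt(-2 + Z) + 3*Z (u(z, Z) = (3*Z + sqrt(-2 + Z)) + 9 = (sqrt(-2 + Z) + 3*Z) + 9 = 9 + sqrt(-2 + Z) + 3*Z)
u(24, 12)*33 = (9 + sqrt(-2 + 12) + 3*12)*33 = (9 + sqrt(10) + 36)*33 = (45 + sqrt(10))*33 = 1485 + 33*sqrt(10)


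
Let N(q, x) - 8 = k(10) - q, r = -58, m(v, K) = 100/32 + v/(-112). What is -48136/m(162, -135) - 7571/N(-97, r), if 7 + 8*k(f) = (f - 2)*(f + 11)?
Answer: -1352002504/47047 ≈ -28737.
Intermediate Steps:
m(v, K) = 25/8 - v/112 (m(v, K) = 100*(1/32) + v*(-1/112) = 25/8 - v/112)
k(f) = -7/8 + (-2 + f)*(11 + f)/8 (k(f) = -7/8 + ((f - 2)*(f + 11))/8 = -7/8 + ((-2 + f)*(11 + f))/8 = -7/8 + (-2 + f)*(11 + f)/8)
N(q, x) = 225/8 - q (N(q, x) = 8 + ((-29/8 + (⅛)*10² + (9/8)*10) - q) = 8 + ((-29/8 + (⅛)*100 + 45/4) - q) = 8 + ((-29/8 + 25/2 + 45/4) - q) = 8 + (161/8 - q) = 225/8 - q)
-48136/m(162, -135) - 7571/N(-97, r) = -48136/(25/8 - 1/112*162) - 7571/(225/8 - 1*(-97)) = -48136/(25/8 - 81/56) - 7571/(225/8 + 97) = -48136/47/28 - 7571/1001/8 = -48136*28/47 - 7571*8/1001 = -1347808/47 - 60568/1001 = -1352002504/47047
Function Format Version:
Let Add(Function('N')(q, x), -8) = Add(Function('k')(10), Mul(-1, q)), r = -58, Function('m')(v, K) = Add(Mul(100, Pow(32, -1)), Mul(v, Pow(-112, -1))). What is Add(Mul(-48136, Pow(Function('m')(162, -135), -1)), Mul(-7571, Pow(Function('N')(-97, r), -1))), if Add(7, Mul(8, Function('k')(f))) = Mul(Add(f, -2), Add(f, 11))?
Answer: Rational(-1352002504, 47047) ≈ -28737.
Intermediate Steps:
Function('m')(v, K) = Add(Rational(25, 8), Mul(Rational(-1, 112), v)) (Function('m')(v, K) = Add(Mul(100, Rational(1, 32)), Mul(v, Rational(-1, 112))) = Add(Rational(25, 8), Mul(Rational(-1, 112), v)))
Function('k')(f) = Add(Rational(-7, 8), Mul(Rational(1, 8), Add(-2, f), Add(11, f))) (Function('k')(f) = Add(Rational(-7, 8), Mul(Rational(1, 8), Mul(Add(f, -2), Add(f, 11)))) = Add(Rational(-7, 8), Mul(Rational(1, 8), Mul(Add(-2, f), Add(11, f)))) = Add(Rational(-7, 8), Mul(Rational(1, 8), Add(-2, f), Add(11, f))))
Function('N')(q, x) = Add(Rational(225, 8), Mul(-1, q)) (Function('N')(q, x) = Add(8, Add(Add(Rational(-29, 8), Mul(Rational(1, 8), Pow(10, 2)), Mul(Rational(9, 8), 10)), Mul(-1, q))) = Add(8, Add(Add(Rational(-29, 8), Mul(Rational(1, 8), 100), Rational(45, 4)), Mul(-1, q))) = Add(8, Add(Add(Rational(-29, 8), Rational(25, 2), Rational(45, 4)), Mul(-1, q))) = Add(8, Add(Rational(161, 8), Mul(-1, q))) = Add(Rational(225, 8), Mul(-1, q)))
Add(Mul(-48136, Pow(Function('m')(162, -135), -1)), Mul(-7571, Pow(Function('N')(-97, r), -1))) = Add(Mul(-48136, Pow(Add(Rational(25, 8), Mul(Rational(-1, 112), 162)), -1)), Mul(-7571, Pow(Add(Rational(225, 8), Mul(-1, -97)), -1))) = Add(Mul(-48136, Pow(Add(Rational(25, 8), Rational(-81, 56)), -1)), Mul(-7571, Pow(Add(Rational(225, 8), 97), -1))) = Add(Mul(-48136, Pow(Rational(47, 28), -1)), Mul(-7571, Pow(Rational(1001, 8), -1))) = Add(Mul(-48136, Rational(28, 47)), Mul(-7571, Rational(8, 1001))) = Add(Rational(-1347808, 47), Rational(-60568, 1001)) = Rational(-1352002504, 47047)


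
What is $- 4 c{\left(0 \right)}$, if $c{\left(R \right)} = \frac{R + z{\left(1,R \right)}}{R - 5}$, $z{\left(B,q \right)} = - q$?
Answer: $0$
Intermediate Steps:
$c{\left(R \right)} = 0$ ($c{\left(R \right)} = \frac{R - R}{R - 5} = \frac{0}{-5 + R} = 0$)
$- 4 c{\left(0 \right)} = \left(-4\right) 0 = 0$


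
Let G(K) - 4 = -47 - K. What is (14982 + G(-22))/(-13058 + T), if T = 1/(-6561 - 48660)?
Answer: -826161381/721075819 ≈ -1.1457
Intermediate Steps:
T = -1/55221 (T = 1/(-55221) = -1/55221 ≈ -1.8109e-5)
G(K) = -43 - K (G(K) = 4 + (-47 - K) = -43 - K)
(14982 + G(-22))/(-13058 + T) = (14982 + (-43 - 1*(-22)))/(-13058 - 1/55221) = (14982 + (-43 + 22))/(-721075819/55221) = (14982 - 21)*(-55221/721075819) = 14961*(-55221/721075819) = -826161381/721075819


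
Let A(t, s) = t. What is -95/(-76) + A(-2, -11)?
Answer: -¾ ≈ -0.75000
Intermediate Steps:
-95/(-76) + A(-2, -11) = -95/(-76) - 2 = -1/76*(-95) - 2 = 5/4 - 2 = -¾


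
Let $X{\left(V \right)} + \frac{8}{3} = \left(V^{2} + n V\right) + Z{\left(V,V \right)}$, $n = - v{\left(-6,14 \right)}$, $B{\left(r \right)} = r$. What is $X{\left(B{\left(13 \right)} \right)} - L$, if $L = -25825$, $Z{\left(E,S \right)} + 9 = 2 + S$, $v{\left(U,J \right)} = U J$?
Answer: $\frac{81268}{3} \approx 27089.0$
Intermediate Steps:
$v{\left(U,J \right)} = J U$
$Z{\left(E,S \right)} = -7 + S$ ($Z{\left(E,S \right)} = -9 + \left(2 + S\right) = -7 + S$)
$n = 84$ ($n = - 14 \left(-6\right) = \left(-1\right) \left(-84\right) = 84$)
$X{\left(V \right)} = - \frac{29}{3} + V^{2} + 85 V$ ($X{\left(V \right)} = - \frac{8}{3} + \left(\left(V^{2} + 84 V\right) + \left(-7 + V\right)\right) = - \frac{8}{3} + \left(-7 + V^{2} + 85 V\right) = - \frac{29}{3} + V^{2} + 85 V$)
$X{\left(B{\left(13 \right)} \right)} - L = \left(- \frac{29}{3} + 13^{2} + 85 \cdot 13\right) - -25825 = \left(- \frac{29}{3} + 169 + 1105\right) + 25825 = \frac{3793}{3} + 25825 = \frac{81268}{3}$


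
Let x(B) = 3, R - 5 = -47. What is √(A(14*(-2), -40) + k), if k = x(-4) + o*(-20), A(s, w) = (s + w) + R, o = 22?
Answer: I*√547 ≈ 23.388*I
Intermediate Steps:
R = -42 (R = 5 - 47 = -42)
A(s, w) = -42 + s + w (A(s, w) = (s + w) - 42 = -42 + s + w)
k = -437 (k = 3 + 22*(-20) = 3 - 440 = -437)
√(A(14*(-2), -40) + k) = √((-42 + 14*(-2) - 40) - 437) = √((-42 - 28 - 40) - 437) = √(-110 - 437) = √(-547) = I*√547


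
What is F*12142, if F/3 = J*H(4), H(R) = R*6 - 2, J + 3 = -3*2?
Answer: -7212348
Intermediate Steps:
J = -9 (J = -3 - 3*2 = -3 - 6 = -9)
H(R) = -2 + 6*R (H(R) = 6*R - 2 = -2 + 6*R)
F = -594 (F = 3*(-9*(-2 + 6*4)) = 3*(-9*(-2 + 24)) = 3*(-9*22) = 3*(-198) = -594)
F*12142 = -594*12142 = -7212348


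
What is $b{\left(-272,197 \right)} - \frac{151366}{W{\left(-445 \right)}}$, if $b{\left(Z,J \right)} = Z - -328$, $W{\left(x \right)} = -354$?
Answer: $\frac{85595}{177} \approx 483.59$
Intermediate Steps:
$b{\left(Z,J \right)} = 328 + Z$ ($b{\left(Z,J \right)} = Z + 328 = 328 + Z$)
$b{\left(-272,197 \right)} - \frac{151366}{W{\left(-445 \right)}} = \left(328 - 272\right) - \frac{151366}{-354} = 56 - 151366 \left(- \frac{1}{354}\right) = 56 - - \frac{75683}{177} = 56 + \frac{75683}{177} = \frac{85595}{177}$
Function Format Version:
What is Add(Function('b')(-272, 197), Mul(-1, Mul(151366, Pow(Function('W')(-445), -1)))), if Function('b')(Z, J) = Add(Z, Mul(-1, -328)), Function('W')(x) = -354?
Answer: Rational(85595, 177) ≈ 483.59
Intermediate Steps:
Function('b')(Z, J) = Add(328, Z) (Function('b')(Z, J) = Add(Z, 328) = Add(328, Z))
Add(Function('b')(-272, 197), Mul(-1, Mul(151366, Pow(Function('W')(-445), -1)))) = Add(Add(328, -272), Mul(-1, Mul(151366, Pow(-354, -1)))) = Add(56, Mul(-1, Mul(151366, Rational(-1, 354)))) = Add(56, Mul(-1, Rational(-75683, 177))) = Add(56, Rational(75683, 177)) = Rational(85595, 177)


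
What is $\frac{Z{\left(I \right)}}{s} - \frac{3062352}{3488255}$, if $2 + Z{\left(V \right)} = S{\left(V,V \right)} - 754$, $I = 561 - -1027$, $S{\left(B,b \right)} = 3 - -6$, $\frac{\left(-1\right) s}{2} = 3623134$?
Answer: $- \frac{22188017575851}{25276830582340} \approx -0.8778$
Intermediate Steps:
$s = -7246268$ ($s = \left(-2\right) 3623134 = -7246268$)
$S{\left(B,b \right)} = 9$ ($S{\left(B,b \right)} = 3 + 6 = 9$)
$I = 1588$ ($I = 561 + 1027 = 1588$)
$Z{\left(V \right)} = -747$ ($Z{\left(V \right)} = -2 + \left(9 - 754\right) = -2 - 745 = -747$)
$\frac{Z{\left(I \right)}}{s} - \frac{3062352}{3488255} = - \frac{747}{-7246268} - \frac{3062352}{3488255} = \left(-747\right) \left(- \frac{1}{7246268}\right) - \frac{3062352}{3488255} = \frac{747}{7246268} - \frac{3062352}{3488255} = - \frac{22188017575851}{25276830582340}$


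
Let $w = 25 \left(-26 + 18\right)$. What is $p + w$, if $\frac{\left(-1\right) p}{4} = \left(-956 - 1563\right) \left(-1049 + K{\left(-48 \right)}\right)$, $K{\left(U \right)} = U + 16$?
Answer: $-10892356$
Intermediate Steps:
$K{\left(U \right)} = 16 + U$
$p = -10892156$ ($p = - 4 \left(-956 - 1563\right) \left(-1049 + \left(16 - 48\right)\right) = - 4 \left(- 2519 \left(-1049 - 32\right)\right) = - 4 \left(\left(-2519\right) \left(-1081\right)\right) = \left(-4\right) 2723039 = -10892156$)
$w = -200$ ($w = 25 \left(-8\right) = -200$)
$p + w = -10892156 - 200 = -10892356$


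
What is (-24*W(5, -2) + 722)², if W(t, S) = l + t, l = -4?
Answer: 487204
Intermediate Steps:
W(t, S) = -4 + t
(-24*W(5, -2) + 722)² = (-24*(-4 + 5) + 722)² = (-24*1 + 722)² = (-24 + 722)² = 698² = 487204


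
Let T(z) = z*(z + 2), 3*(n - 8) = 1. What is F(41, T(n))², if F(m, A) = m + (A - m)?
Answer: 600625/81 ≈ 7415.1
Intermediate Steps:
n = 25/3 (n = 8 + (⅓)*1 = 8 + ⅓ = 25/3 ≈ 8.3333)
T(z) = z*(2 + z)
F(m, A) = A
F(41, T(n))² = (25*(2 + 25/3)/3)² = ((25/3)*(31/3))² = (775/9)² = 600625/81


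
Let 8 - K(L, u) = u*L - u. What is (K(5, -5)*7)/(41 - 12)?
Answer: 196/29 ≈ 6.7586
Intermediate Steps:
K(L, u) = 8 + u - L*u (K(L, u) = 8 - (u*L - u) = 8 - (L*u - u) = 8 - (-u + L*u) = 8 + (u - L*u) = 8 + u - L*u)
(K(5, -5)*7)/(41 - 12) = ((8 - 5 - 1*5*(-5))*7)/(41 - 12) = ((8 - 5 + 25)*7)/29 = (28*7)*(1/29) = 196*(1/29) = 196/29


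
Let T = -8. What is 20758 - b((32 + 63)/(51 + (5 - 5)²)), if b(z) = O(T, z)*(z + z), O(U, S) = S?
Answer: 53973508/2601 ≈ 20751.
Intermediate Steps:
b(z) = 2*z² (b(z) = z*(z + z) = z*(2*z) = 2*z²)
20758 - b((32 + 63)/(51 + (5 - 5)²)) = 20758 - 2*((32 + 63)/(51 + (5 - 5)²))² = 20758 - 2*(95/(51 + 0²))² = 20758 - 2*(95/(51 + 0))² = 20758 - 2*(95/51)² = 20758 - 2*9025/2601 = 20758 - 1*18050/2601 = 20758 - 18050/2601 = 53973508/2601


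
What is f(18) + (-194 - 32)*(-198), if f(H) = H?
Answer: 44766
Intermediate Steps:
f(18) + (-194 - 32)*(-198) = 18 + (-194 - 32)*(-198) = 18 - 226*(-198) = 18 + 44748 = 44766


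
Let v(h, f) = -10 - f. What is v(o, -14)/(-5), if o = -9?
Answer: -⅘ ≈ -0.80000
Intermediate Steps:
v(o, -14)/(-5) = (-10 - 1*(-14))/(-5) = (-10 + 14)*(-⅕) = 4*(-⅕) = -⅘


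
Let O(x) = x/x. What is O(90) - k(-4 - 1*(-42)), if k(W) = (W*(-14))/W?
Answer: 15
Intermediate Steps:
k(W) = -14 (k(W) = (-14*W)/W = -14)
O(x) = 1
O(90) - k(-4 - 1*(-42)) = 1 - 1*(-14) = 1 + 14 = 15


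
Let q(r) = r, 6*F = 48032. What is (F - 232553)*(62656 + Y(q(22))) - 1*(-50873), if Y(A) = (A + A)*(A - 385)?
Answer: -31448197193/3 ≈ -1.0483e+10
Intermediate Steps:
F = 24016/3 (F = (1/6)*48032 = 24016/3 ≈ 8005.3)
Y(A) = 2*A*(-385 + A) (Y(A) = (2*A)*(-385 + A) = 2*A*(-385 + A))
(F - 232553)*(62656 + Y(q(22))) - 1*(-50873) = (24016/3 - 232553)*(62656 + 2*22*(-385 + 22)) - 1*(-50873) = -673643*(62656 + 2*22*(-363))/3 + 50873 = -673643*(62656 - 15972)/3 + 50873 = -673643/3*46684 + 50873 = -31448349812/3 + 50873 = -31448197193/3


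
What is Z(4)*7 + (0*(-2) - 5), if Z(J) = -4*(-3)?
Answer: 79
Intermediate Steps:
Z(J) = 12
Z(4)*7 + (0*(-2) - 5) = 12*7 + (0*(-2) - 5) = 84 + (0 - 5) = 84 - 5 = 79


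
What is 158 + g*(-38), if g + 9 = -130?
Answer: 5440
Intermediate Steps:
g = -139 (g = -9 - 130 = -139)
158 + g*(-38) = 158 - 139*(-38) = 158 + 5282 = 5440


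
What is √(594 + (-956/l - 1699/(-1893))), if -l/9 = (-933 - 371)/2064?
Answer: √4514653135337/102853 ≈ 20.658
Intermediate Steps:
l = 489/86 (l = -9*(-933 - 371)/2064 = -(-11736)/2064 = -9*(-163/258) = 489/86 ≈ 5.6860)
√(594 + (-956/l - 1699/(-1893))) = √(594 + (-956/489/86 - 1699/(-1893))) = √(594 + (-956*86/489 - 1699*(-1/1893))) = √(594 + (-82216/489 + 1699/1893)) = √(594 - 17200453/102853) = √(43894229/102853) = √4514653135337/102853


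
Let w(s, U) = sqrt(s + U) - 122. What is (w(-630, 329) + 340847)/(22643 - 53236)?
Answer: -340725/30593 - I*sqrt(301)/30593 ≈ -11.137 - 0.0005671*I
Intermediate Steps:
w(s, U) = -122 + sqrt(U + s) (w(s, U) = sqrt(U + s) - 122 = -122 + sqrt(U + s))
(w(-630, 329) + 340847)/(22643 - 53236) = ((-122 + sqrt(329 - 630)) + 340847)/(22643 - 53236) = ((-122 + sqrt(-301)) + 340847)/(-30593) = ((-122 + I*sqrt(301)) + 340847)*(-1/30593) = (340725 + I*sqrt(301))*(-1/30593) = -340725/30593 - I*sqrt(301)/30593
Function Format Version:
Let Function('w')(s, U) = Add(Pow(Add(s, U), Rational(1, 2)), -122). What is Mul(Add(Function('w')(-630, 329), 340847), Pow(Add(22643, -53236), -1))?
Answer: Add(Rational(-340725, 30593), Mul(Rational(-1, 30593), I, Pow(301, Rational(1, 2)))) ≈ Add(-11.137, Mul(-0.00056710, I))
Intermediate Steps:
Function('w')(s, U) = Add(-122, Pow(Add(U, s), Rational(1, 2))) (Function('w')(s, U) = Add(Pow(Add(U, s), Rational(1, 2)), -122) = Add(-122, Pow(Add(U, s), Rational(1, 2))))
Mul(Add(Function('w')(-630, 329), 340847), Pow(Add(22643, -53236), -1)) = Mul(Add(Add(-122, Pow(Add(329, -630), Rational(1, 2))), 340847), Pow(Add(22643, -53236), -1)) = Mul(Add(Add(-122, Pow(-301, Rational(1, 2))), 340847), Pow(-30593, -1)) = Mul(Add(Add(-122, Mul(I, Pow(301, Rational(1, 2)))), 340847), Rational(-1, 30593)) = Mul(Add(340725, Mul(I, Pow(301, Rational(1, 2)))), Rational(-1, 30593)) = Add(Rational(-340725, 30593), Mul(Rational(-1, 30593), I, Pow(301, Rational(1, 2))))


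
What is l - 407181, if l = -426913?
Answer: -834094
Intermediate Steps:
l - 407181 = -426913 - 407181 = -834094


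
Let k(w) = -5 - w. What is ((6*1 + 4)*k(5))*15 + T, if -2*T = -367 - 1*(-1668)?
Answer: -4301/2 ≈ -2150.5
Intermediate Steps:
T = -1301/2 (T = -(-367 - 1*(-1668))/2 = -(-367 + 1668)/2 = -½*1301 = -1301/2 ≈ -650.50)
((6*1 + 4)*k(5))*15 + T = ((6*1 + 4)*(-5 - 1*5))*15 - 1301/2 = ((6 + 4)*(-5 - 5))*15 - 1301/2 = (10*(-10))*15 - 1301/2 = -100*15 - 1301/2 = -1500 - 1301/2 = -4301/2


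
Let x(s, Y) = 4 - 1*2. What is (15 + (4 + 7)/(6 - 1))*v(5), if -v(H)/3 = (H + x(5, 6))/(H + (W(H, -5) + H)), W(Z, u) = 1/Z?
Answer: -602/17 ≈ -35.412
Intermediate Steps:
x(s, Y) = 2 (x(s, Y) = 4 - 2 = 2)
v(H) = -3*(2 + H)/(1/H + 2*H) (v(H) = -3*(H + 2)/(H + (1/H + H)) = -3*(2 + H)/(H + (H + 1/H)) = -3*(2 + H)/(1/H + 2*H))
(15 + (4 + 7)/(6 - 1))*v(5) = (15 + (4 + 7)/(6 - 1))*(-3*5*(2 + 5)/(1 + 2*5²)) = (15 + 11/5)*(-3*5*7/(1 + 2*25)) = (15 + 11*(⅕))*(-3*5*7/(1 + 50)) = (15 + 11/5)*(-3*5*7/51) = 86*(-3*5*1/51*7)/5 = (86/5)*(-35/17) = -602/17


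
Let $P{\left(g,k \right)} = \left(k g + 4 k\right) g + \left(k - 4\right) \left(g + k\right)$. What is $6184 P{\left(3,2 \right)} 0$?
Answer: $0$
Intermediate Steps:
$P{\left(g,k \right)} = g \left(4 k + g k\right) + \left(-4 + k\right) \left(g + k\right)$ ($P{\left(g,k \right)} = \left(g k + 4 k\right) g + \left(-4 + k\right) \left(g + k\right) = \left(4 k + g k\right) g + \left(-4 + k\right) \left(g + k\right) = g \left(4 k + g k\right) + \left(-4 + k\right) \left(g + k\right)$)
$6184 P{\left(3,2 \right)} 0 = 6184 \left(2^{2} - 12 - 8 + 2 \cdot 3^{2} + 5 \cdot 3 \cdot 2\right) 0 = 6184 \left(4 - 12 - 8 + 2 \cdot 9 + 30\right) 0 = 6184 \left(4 - 12 - 8 + 18 + 30\right) 0 = 6184 \cdot 32 \cdot 0 = 6184 \cdot 0 = 0$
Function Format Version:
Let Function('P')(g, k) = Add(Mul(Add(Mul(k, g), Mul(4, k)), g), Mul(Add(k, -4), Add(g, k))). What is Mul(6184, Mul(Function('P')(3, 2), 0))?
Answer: 0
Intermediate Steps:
Function('P')(g, k) = Add(Mul(g, Add(Mul(4, k), Mul(g, k))), Mul(Add(-4, k), Add(g, k))) (Function('P')(g, k) = Add(Mul(Add(Mul(g, k), Mul(4, k)), g), Mul(Add(-4, k), Add(g, k))) = Add(Mul(Add(Mul(4, k), Mul(g, k)), g), Mul(Add(-4, k), Add(g, k))) = Add(Mul(g, Add(Mul(4, k), Mul(g, k))), Mul(Add(-4, k), Add(g, k))))
Mul(6184, Mul(Function('P')(3, 2), 0)) = Mul(6184, Mul(Add(Pow(2, 2), Mul(-4, 3), Mul(-4, 2), Mul(2, Pow(3, 2)), Mul(5, 3, 2)), 0)) = Mul(6184, Mul(Add(4, -12, -8, Mul(2, 9), 30), 0)) = Mul(6184, Mul(Add(4, -12, -8, 18, 30), 0)) = Mul(6184, Mul(32, 0)) = Mul(6184, 0) = 0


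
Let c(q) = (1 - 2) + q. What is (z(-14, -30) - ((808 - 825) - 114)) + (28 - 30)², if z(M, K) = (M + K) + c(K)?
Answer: 60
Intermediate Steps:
c(q) = -1 + q
z(M, K) = -1 + M + 2*K (z(M, K) = (M + K) + (-1 + K) = (K + M) + (-1 + K) = -1 + M + 2*K)
(z(-14, -30) - ((808 - 825) - 114)) + (28 - 30)² = ((-1 - 14 + 2*(-30)) - ((808 - 825) - 114)) + (28 - 30)² = ((-1 - 14 - 60) - (-17 - 114)) + (-2)² = (-75 - 1*(-131)) + 4 = (-75 + 131) + 4 = 56 + 4 = 60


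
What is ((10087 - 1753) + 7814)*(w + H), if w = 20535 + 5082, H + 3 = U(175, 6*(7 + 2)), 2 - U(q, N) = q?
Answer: 410821268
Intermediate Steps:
U(q, N) = 2 - q
H = -176 (H = -3 + (2 - 1*175) = -3 + (2 - 175) = -3 - 173 = -176)
w = 25617
((10087 - 1753) + 7814)*(w + H) = ((10087 - 1753) + 7814)*(25617 - 176) = (8334 + 7814)*25441 = 16148*25441 = 410821268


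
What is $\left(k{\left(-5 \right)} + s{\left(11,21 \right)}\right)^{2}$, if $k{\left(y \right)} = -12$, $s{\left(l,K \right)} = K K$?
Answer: $184041$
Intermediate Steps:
$s{\left(l,K \right)} = K^{2}$
$\left(k{\left(-5 \right)} + s{\left(11,21 \right)}\right)^{2} = \left(-12 + 21^{2}\right)^{2} = \left(-12 + 441\right)^{2} = 429^{2} = 184041$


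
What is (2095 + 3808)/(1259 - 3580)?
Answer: -5903/2321 ≈ -2.5433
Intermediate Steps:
(2095 + 3808)/(1259 - 3580) = 5903/(-2321) = 5903*(-1/2321) = -5903/2321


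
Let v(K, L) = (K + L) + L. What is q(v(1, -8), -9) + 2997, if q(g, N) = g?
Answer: 2982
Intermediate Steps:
v(K, L) = K + 2*L
q(v(1, -8), -9) + 2997 = (1 + 2*(-8)) + 2997 = (1 - 16) + 2997 = -15 + 2997 = 2982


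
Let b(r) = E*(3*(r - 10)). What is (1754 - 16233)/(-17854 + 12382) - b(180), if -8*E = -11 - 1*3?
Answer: -4869281/5472 ≈ -889.85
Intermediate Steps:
E = 7/4 (E = -(-11 - 1*3)/8 = -(-11 - 3)/8 = -⅛*(-14) = 7/4 ≈ 1.7500)
b(r) = -105/2 + 21*r/4 (b(r) = 7*(3*(r - 10))/4 = 7*(3*(-10 + r))/4 = 7*(-30 + 3*r)/4 = -105/2 + 21*r/4)
(1754 - 16233)/(-17854 + 12382) - b(180) = (1754 - 16233)/(-17854 + 12382) - (-105/2 + (21/4)*180) = -14479/(-5472) - (-105/2 + 945) = -14479*(-1/5472) - 1*1785/2 = 14479/5472 - 1785/2 = -4869281/5472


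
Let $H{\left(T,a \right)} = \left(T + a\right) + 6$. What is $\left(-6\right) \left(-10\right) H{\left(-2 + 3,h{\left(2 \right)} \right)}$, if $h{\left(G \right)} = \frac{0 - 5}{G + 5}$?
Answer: $\frac{2640}{7} \approx 377.14$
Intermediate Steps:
$h{\left(G \right)} = - \frac{5}{5 + G}$
$H{\left(T,a \right)} = 6 + T + a$
$\left(-6\right) \left(-10\right) H{\left(-2 + 3,h{\left(2 \right)} \right)} = \left(-6\right) \left(-10\right) \left(6 + \left(-2 + 3\right) - \frac{5}{5 + 2}\right) = 60 \left(6 + 1 - \frac{5}{7}\right) = 60 \cdot \frac{44}{7} = \frac{2640}{7}$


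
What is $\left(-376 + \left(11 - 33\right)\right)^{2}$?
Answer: $158404$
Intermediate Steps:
$\left(-376 + \left(11 - 33\right)\right)^{2} = \left(-376 - 22\right)^{2} = \left(-398\right)^{2} = 158404$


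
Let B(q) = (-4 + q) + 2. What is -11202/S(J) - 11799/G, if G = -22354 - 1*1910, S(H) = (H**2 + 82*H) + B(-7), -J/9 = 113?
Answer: 202735159/427264776 ≈ 0.47450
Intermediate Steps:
J = -1017 (J = -9*113 = -1017)
B(q) = -2 + q
S(H) = -9 + H**2 + 82*H (S(H) = (H**2 + 82*H) + (-2 - 7) = (H**2 + 82*H) - 9 = -9 + H**2 + 82*H)
G = -24264 (G = -22354 - 1910 = -24264)
-11202/S(J) - 11799/G = -11202/(-9 + (-1017)**2 + 82*(-1017)) - 11799/(-24264) = -11202/(-9 + 1034289 - 83394) - 11799*(-1/24264) = -11202/950886 + 1311/2696 = -11202*1/950886 + 1311/2696 = -1867/158481 + 1311/2696 = 202735159/427264776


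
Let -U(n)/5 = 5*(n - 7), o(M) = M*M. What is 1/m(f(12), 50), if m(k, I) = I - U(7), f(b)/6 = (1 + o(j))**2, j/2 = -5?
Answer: 1/50 ≈ 0.020000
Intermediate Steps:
j = -10 (j = 2*(-5) = -10)
o(M) = M**2
f(b) = 61206 (f(b) = 6*(1 + (-10)**2)**2 = 6*(1 + 100)**2 = 6*101**2 = 6*10201 = 61206)
U(n) = 175 - 25*n (U(n) = -25*(n - 7) = -25*(-7 + n) = -5*(-35 + 5*n) = 175 - 25*n)
m(k, I) = I (m(k, I) = I - (175 - 25*7) = I - (175 - 175) = I - 1*0 = I + 0 = I)
1/m(f(12), 50) = 1/50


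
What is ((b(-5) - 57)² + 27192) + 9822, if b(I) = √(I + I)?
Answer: 40253 - 114*I*√10 ≈ 40253.0 - 360.5*I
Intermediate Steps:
b(I) = √2*√I (b(I) = √(2*I) = √2*√I)
((b(-5) - 57)² + 27192) + 9822 = ((√2*√(-5) - 57)² + 27192) + 9822 = ((√2*(I*√5) - 57)² + 27192) + 9822 = ((I*√10 - 57)² + 27192) + 9822 = ((-57 + I*√10)² + 27192) + 9822 = (27192 + (-57 + I*√10)²) + 9822 = 37014 + (-57 + I*√10)²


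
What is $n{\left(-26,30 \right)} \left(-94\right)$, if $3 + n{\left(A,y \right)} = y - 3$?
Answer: $-2256$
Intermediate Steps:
$n{\left(A,y \right)} = -6 + y$ ($n{\left(A,y \right)} = -3 + \left(y - 3\right) = -3 + \left(-3 + y\right) = -6 + y$)
$n{\left(-26,30 \right)} \left(-94\right) = \left(-6 + 30\right) \left(-94\right) = 24 \left(-94\right) = -2256$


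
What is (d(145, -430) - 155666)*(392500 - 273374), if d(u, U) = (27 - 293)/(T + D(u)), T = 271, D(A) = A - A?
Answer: -5025419892752/271 ≈ -1.8544e+10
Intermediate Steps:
D(A) = 0
d(u, U) = -266/271 (d(u, U) = (27 - 293)/(271 + 0) = -266/271)
(d(145, -430) - 155666)*(392500 - 273374) = (-266/271 - 155666)*(392500 - 273374) = -42185752/271*119126 = -5025419892752/271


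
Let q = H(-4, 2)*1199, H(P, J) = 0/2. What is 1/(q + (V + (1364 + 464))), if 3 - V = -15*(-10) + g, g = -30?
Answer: 1/1711 ≈ 0.00058445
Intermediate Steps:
V = -117 (V = 3 - (-15*(-10) - 30) = 3 - (150 - 30) = 3 - 1*120 = 3 - 120 = -117)
H(P, J) = 0 (H(P, J) = 0*(½) = 0)
q = 0 (q = 0*1199 = 0)
1/(q + (V + (1364 + 464))) = 1/(0 + (-117 + (1364 + 464))) = 1/(0 + (-117 + 1828)) = 1/(0 + 1711) = 1/1711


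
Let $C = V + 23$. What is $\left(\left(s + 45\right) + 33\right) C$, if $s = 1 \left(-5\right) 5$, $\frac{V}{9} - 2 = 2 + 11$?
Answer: $8374$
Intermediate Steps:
$V = 135$ ($V = 18 + 9 \left(2 + 11\right) = 18 + 9 \cdot 13 = 18 + 117 = 135$)
$C = 158$ ($C = 135 + 23 = 158$)
$s = -25$ ($s = \left(-5\right) 5 = -25$)
$\left(\left(s + 45\right) + 33\right) C = \left(\left(-25 + 45\right) + 33\right) 158 = \left(20 + 33\right) 158 = 53 \cdot 158 = 8374$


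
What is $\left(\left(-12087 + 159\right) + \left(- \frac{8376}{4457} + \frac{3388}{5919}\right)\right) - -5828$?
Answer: $- \frac{160958473528}{26380983} \approx -6101.3$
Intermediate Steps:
$\left(\left(-12087 + 159\right) + \left(- \frac{8376}{4457} + \frac{3388}{5919}\right)\right) - -5828 = \left(-11928 + \left(\left(-8376\right) \frac{1}{4457} + 3388 \cdot \frac{1}{5919}\right)\right) + 5828 = \left(-11928 + \left(- \frac{8376}{4457} + \frac{3388}{5919}\right)\right) + 5828 = \left(-11928 - \frac{34477228}{26380983}\right) + 5828 = - \frac{314706842452}{26380983} + 5828 = - \frac{160958473528}{26380983}$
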